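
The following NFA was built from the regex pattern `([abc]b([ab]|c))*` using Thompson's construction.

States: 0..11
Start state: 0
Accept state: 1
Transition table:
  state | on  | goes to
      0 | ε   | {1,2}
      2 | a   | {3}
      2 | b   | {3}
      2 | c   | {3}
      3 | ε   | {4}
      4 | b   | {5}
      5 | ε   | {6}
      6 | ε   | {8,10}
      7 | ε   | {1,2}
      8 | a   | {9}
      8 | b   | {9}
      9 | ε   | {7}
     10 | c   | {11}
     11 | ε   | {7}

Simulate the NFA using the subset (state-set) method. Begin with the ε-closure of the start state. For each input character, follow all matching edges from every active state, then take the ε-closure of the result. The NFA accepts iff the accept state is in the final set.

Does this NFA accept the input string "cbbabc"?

Answer: ACCEPT

Steps:
S₀ = ε-closure({0}) = {0,1,2}
'c' @ 1: {3,4}
'b' @ 2: {5,6,8,10}
'b' @ 3: {1,2,7,9}  (accept∈set)
'a' @ 4: {3,4}
'b' @ 5: {5,6,8,10}
'c' @ 6: {1,2,7,11}  (accept∈set)
after full input: {1,2,7,11}  (accept=1 in)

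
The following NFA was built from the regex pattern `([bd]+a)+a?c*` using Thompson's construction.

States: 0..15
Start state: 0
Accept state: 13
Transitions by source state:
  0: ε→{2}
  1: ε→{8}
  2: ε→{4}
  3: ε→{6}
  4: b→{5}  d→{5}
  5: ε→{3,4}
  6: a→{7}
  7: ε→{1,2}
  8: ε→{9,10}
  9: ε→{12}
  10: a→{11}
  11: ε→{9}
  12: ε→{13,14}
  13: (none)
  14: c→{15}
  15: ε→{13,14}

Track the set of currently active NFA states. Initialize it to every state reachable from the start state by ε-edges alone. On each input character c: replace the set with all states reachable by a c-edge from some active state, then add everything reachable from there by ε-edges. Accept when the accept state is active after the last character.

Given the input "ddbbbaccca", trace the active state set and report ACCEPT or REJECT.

Answer: REJECT

Steps:
start: ε-closure({0}) = {0,2,4}
'd' @ 1: {3,4,5,6}
'd' @ 2: {3,4,5,6}
'b' @ 3: {3,4,5,6}
'b' @ 4: {3,4,5,6}
'b' @ 5: {3,4,5,6}
'a' @ 6: {1,2,4,7,8,9,10,12,13,14}  [accepting]
'c' @ 7: {13,14,15}  [accepting]
'c' @ 8: {13,14,15}  [accepting]
'c' @ 9: {13,14,15}  [accepting]
'a' @ 10: {}  — dead — no transitions
final: {}; accept 13 not in set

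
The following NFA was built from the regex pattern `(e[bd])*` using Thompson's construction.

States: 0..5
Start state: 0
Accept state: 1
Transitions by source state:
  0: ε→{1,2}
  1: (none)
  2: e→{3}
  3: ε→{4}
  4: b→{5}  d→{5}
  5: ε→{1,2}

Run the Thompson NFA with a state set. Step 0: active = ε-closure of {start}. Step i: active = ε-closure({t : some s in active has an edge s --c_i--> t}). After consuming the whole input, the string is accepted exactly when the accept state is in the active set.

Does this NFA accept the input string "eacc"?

Answer: REJECT

Trace:
initial (ε-close {0}): {0,1,2}
'e' @ 1: {3,4}
'a' @ 2: {}  — no active states
rest 'cc' ignored (set empty)
after full input: {}  (accept=1 not in)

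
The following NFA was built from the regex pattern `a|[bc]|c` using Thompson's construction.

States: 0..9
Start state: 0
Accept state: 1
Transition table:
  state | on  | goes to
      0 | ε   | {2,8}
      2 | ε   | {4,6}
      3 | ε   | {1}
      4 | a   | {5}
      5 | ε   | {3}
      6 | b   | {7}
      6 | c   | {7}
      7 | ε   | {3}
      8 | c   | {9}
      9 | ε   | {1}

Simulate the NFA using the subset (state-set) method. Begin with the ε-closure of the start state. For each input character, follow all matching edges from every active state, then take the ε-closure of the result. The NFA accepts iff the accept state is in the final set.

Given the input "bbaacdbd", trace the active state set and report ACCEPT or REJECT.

Answer: REJECT

Trace:
S₀ = ε-closure({0}) = {0,2,4,6,8}
'b' @ 1: {1,3,7}  [accepting]
'b' @ 2: {}  — no active states
rest 'aacdbd' ignored (set empty)
after full input: {}  (accept=1 not in)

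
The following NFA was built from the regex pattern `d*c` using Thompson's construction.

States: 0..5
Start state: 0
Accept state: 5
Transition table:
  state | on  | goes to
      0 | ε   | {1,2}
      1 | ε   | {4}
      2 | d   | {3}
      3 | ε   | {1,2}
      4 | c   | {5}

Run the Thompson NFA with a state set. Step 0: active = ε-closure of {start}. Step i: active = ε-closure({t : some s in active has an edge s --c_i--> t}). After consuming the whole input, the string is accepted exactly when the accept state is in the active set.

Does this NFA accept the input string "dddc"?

S₀ = ε-closure({0}) = {0,1,2,4}
'd' @ 1: {1,2,3,4}
'd' @ 2: {1,2,3,4}
'd' @ 3: {1,2,3,4}
'c' @ 4: {5}  (accept∈set)
end set {5} — state 5 in

Answer: ACCEPT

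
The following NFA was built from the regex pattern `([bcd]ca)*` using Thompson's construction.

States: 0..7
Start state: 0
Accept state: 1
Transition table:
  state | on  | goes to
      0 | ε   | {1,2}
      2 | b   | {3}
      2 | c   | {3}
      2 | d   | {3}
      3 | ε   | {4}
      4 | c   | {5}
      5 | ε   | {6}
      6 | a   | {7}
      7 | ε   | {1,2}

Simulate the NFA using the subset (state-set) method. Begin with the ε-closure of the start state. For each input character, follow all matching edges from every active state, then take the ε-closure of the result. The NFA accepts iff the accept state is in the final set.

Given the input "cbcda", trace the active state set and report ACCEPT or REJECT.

Answer: REJECT

Trace:
start: ε-closure({0}) = {0,1,2}
'c' @ 1: {3,4}
'b' @ 2: {}  — state set empty
rest 'cda' ignored (set empty)
after full input: {}  (accept=1 not in)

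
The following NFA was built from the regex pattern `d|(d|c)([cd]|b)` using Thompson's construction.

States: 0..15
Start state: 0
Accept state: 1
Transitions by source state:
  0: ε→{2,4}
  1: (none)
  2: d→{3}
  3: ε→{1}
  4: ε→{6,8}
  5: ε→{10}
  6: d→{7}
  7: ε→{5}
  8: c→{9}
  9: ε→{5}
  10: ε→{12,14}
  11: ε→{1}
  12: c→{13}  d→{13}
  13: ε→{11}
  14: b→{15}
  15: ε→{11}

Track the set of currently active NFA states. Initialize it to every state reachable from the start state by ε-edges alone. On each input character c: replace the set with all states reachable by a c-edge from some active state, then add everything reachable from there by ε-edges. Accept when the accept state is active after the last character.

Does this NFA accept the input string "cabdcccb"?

initial (ε-close {0}): {0,2,4,6,8}
'c' @ 1: {5,9,10,12,14}
'a' @ 2: {}  — state set empty
rest 'bdcccb' ignored (set empty)
final: {}; accept 1 not in set

Answer: REJECT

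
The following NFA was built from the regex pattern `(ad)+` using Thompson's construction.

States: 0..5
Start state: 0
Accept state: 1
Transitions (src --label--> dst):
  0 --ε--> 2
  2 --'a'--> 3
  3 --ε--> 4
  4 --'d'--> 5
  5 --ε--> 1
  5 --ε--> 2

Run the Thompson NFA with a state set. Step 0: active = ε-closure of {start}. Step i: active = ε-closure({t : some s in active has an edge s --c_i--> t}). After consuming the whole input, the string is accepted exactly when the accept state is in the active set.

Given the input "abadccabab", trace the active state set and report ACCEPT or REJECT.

S₀ = ε-closure({0}) = {0,2}
'a' @ 1: {3,4}
'b' @ 2: {}  — no active states
rest 'adccabab' ignored (set empty)
after full input: {}  (accept=1 not in)

Answer: REJECT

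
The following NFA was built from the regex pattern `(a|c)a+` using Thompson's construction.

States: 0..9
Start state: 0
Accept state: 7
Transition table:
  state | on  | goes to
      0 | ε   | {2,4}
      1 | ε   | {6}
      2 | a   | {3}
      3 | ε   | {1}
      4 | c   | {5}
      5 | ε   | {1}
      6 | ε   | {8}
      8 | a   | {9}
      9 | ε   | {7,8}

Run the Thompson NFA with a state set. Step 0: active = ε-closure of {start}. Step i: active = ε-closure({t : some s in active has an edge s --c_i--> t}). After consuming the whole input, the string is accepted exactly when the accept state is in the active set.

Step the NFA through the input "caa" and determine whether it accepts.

Answer: ACCEPT

Trace:
start: ε-closure({0}) = {0,2,4}
'c' @ 1: {1,5,6,8}
'a' @ 2: {7,8,9}  (accept∈set)
'a' @ 3: {7,8,9}  (accept∈set)
final: {7,8,9}; accept 7 in set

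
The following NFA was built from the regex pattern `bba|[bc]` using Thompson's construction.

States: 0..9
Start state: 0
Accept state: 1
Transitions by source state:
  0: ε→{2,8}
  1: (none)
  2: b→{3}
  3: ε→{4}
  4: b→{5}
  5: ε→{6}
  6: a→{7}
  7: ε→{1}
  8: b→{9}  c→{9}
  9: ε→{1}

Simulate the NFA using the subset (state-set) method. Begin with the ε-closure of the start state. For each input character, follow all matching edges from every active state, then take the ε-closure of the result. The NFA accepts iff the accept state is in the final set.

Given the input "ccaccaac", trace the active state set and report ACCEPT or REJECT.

S₀ = ε-closure({0}) = {0,2,8}
'c' @ 1: {1,9}  (accept∈set)
'c' @ 2: {}  — no active states
rest 'accaac' ignored (set empty)
final: {}; accept 1 not in set

Answer: REJECT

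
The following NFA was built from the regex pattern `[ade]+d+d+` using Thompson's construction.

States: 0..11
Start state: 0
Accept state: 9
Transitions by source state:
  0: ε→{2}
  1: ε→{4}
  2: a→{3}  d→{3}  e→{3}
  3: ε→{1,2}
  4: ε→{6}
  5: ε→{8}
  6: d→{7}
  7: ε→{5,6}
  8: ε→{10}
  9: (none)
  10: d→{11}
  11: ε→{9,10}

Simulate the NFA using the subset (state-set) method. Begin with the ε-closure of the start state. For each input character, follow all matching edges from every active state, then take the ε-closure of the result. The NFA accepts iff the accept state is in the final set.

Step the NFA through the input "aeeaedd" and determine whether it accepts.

Answer: ACCEPT

Steps:
start: ε-closure({0}) = {0,2}
'a' @ 1: {1,2,3,4,6}
'e' @ 2: {1,2,3,4,6}
'e' @ 3: {1,2,3,4,6}
'a' @ 4: {1,2,3,4,6}
'e' @ 5: {1,2,3,4,6}
'd' @ 6: {1,2,3,4,5,6,7,8,10}
'd' @ 7: {1,2,3,4,5,6,7,8,9,10,11}  ✓accept
end set {1,2,3,4,5,6,7,8,9,10,11} — state 9 in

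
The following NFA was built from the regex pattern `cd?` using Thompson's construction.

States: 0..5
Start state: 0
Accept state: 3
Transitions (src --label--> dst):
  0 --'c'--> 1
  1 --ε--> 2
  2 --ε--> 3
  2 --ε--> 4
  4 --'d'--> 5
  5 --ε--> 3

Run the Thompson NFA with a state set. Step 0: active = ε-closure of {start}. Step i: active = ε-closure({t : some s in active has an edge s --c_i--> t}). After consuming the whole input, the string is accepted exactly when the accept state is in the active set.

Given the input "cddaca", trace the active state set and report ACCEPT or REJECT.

Answer: REJECT

Derivation:
S₀ = ε-closure({0}) = {0}
'c' @ 1: {1,2,3,4}  [accepting]
'd' @ 2: {3,5}  [accepting]
'd' @ 3: {}  — dead — no transitions
rest 'aca' ignored (set empty)
final: {}; accept 3 not in set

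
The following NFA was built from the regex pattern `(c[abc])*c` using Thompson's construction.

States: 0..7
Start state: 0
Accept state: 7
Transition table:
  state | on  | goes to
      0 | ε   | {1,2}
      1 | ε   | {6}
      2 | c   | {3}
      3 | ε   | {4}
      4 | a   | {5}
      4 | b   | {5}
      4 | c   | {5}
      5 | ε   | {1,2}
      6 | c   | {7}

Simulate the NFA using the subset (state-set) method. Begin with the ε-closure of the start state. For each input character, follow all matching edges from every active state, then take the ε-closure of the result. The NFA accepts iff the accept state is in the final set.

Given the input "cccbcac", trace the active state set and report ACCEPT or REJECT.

start: ε-closure({0}) = {0,1,2,6}
'c' @ 1: {3,4,7}  ✓accept
'c' @ 2: {1,2,5,6}
'c' @ 3: {3,4,7}  ✓accept
'b' @ 4: {1,2,5,6}
'c' @ 5: {3,4,7}  ✓accept
'a' @ 6: {1,2,5,6}
'c' @ 7: {3,4,7}  ✓accept
after full input: {3,4,7}  (accept=7 in)

Answer: ACCEPT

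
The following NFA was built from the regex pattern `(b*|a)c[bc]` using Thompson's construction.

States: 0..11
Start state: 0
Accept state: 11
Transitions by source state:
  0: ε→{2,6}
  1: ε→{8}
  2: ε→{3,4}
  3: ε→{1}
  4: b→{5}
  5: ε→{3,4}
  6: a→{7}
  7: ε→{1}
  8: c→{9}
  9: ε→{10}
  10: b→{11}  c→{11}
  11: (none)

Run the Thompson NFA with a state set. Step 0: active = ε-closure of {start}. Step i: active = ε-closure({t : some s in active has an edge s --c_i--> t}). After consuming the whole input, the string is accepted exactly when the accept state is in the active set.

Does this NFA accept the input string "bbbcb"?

Answer: ACCEPT

Steps:
S₀ = ε-closure({0}) = {0,1,2,3,4,6,8}
'b' @ 1: {1,3,4,5,8}
'b' @ 2: {1,3,4,5,8}
'b' @ 3: {1,3,4,5,8}
'c' @ 4: {9,10}
'b' @ 5: {11}  (accept∈set)
final: {11}; accept 11 in set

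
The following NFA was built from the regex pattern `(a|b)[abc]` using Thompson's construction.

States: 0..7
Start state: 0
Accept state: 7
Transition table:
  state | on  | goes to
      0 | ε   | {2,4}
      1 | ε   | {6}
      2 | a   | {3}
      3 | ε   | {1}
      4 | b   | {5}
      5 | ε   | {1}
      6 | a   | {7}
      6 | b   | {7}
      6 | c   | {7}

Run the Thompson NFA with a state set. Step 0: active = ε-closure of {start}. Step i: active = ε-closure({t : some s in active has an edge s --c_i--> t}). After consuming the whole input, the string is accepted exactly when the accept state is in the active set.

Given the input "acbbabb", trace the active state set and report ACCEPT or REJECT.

Answer: REJECT

Derivation:
S₀ = ε-closure({0}) = {0,2,4}
'a' @ 1: {1,3,6}
'c' @ 2: {7}  ✓accept
'b' @ 3: {}  — dead — no transitions
rest 'babb' ignored (set empty)
final: {}; accept 7 not in set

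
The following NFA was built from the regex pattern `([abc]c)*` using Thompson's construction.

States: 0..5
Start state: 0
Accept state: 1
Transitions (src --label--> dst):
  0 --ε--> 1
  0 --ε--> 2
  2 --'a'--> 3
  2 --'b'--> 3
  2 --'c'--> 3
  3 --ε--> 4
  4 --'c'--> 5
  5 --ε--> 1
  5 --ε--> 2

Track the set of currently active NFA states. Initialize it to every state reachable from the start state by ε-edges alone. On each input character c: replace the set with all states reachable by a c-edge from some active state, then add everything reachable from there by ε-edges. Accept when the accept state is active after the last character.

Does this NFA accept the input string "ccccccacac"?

S₀ = ε-closure({0}) = {0,1,2}
'c' @ 1: {3,4}
'c' @ 2: {1,2,5}  ✓accept
'c' @ 3: {3,4}
'c' @ 4: {1,2,5}  ✓accept
'c' @ 5: {3,4}
'c' @ 6: {1,2,5}  ✓accept
'a' @ 7: {3,4}
'c' @ 8: {1,2,5}  ✓accept
'a' @ 9: {3,4}
'c' @ 10: {1,2,5}  ✓accept
after full input: {1,2,5}  (accept=1 in)

Answer: ACCEPT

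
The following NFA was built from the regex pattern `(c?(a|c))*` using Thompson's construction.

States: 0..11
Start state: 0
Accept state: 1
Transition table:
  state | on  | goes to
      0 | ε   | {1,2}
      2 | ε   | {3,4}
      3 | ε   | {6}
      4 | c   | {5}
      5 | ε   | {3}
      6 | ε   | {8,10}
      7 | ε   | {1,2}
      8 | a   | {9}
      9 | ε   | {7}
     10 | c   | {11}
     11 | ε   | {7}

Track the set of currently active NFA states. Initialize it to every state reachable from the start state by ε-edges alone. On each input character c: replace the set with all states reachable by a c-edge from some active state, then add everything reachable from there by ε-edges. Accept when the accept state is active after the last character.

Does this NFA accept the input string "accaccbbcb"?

Answer: REJECT

Derivation:
initial (ε-close {0}): {0,1,2,3,4,6,8,10}
'a' @ 1: {1,2,3,4,6,7,8,9,10}  (accept∈set)
'c' @ 2: {1,2,3,4,5,6,7,8,10,11}  (accept∈set)
'c' @ 3: {1,2,3,4,5,6,7,8,10,11}  (accept∈set)
'a' @ 4: {1,2,3,4,6,7,8,9,10}  (accept∈set)
'c' @ 5: {1,2,3,4,5,6,7,8,10,11}  (accept∈set)
'c' @ 6: {1,2,3,4,5,6,7,8,10,11}  (accept∈set)
'b' @ 7: {}  — no active states
rest 'bcb' ignored (set empty)
final: {}; accept 1 not in set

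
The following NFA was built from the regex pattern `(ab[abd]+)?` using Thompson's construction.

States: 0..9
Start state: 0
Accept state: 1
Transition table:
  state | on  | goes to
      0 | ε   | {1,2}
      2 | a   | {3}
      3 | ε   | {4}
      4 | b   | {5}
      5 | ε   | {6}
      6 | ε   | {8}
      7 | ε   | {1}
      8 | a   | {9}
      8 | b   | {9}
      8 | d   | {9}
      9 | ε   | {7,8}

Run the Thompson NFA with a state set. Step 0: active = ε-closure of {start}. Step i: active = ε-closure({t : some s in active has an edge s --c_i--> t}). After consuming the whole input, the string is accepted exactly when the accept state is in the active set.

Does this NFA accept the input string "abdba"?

start: ε-closure({0}) = {0,1,2}
'a' @ 1: {3,4}
'b' @ 2: {5,6,8}
'd' @ 3: {1,7,8,9}  [accepting]
'b' @ 4: {1,7,8,9}  [accepting]
'a' @ 5: {1,7,8,9}  [accepting]
final: {1,7,8,9}; accept 1 in set

Answer: ACCEPT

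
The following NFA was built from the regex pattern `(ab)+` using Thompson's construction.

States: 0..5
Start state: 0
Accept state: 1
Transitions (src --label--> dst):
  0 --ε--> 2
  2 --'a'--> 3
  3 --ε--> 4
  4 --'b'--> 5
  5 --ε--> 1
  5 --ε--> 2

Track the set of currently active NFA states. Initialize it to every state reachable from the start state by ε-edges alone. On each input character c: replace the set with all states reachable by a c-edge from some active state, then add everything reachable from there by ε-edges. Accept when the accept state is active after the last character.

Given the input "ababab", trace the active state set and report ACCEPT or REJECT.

initial (ε-close {0}): {0,2}
'a' @ 1: {3,4}
'b' @ 2: {1,2,5}  (accept∈set)
'a' @ 3: {3,4}
'b' @ 4: {1,2,5}  (accept∈set)
'a' @ 5: {3,4}
'b' @ 6: {1,2,5}  (accept∈set)
after full input: {1,2,5}  (accept=1 in)

Answer: ACCEPT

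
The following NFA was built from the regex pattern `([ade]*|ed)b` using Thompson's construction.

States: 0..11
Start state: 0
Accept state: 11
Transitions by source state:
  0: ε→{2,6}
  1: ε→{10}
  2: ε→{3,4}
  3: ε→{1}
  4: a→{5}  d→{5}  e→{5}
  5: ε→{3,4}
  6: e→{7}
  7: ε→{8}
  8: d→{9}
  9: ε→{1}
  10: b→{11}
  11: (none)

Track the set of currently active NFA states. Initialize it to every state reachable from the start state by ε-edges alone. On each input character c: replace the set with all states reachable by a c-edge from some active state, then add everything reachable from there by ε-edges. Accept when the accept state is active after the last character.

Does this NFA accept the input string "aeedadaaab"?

Answer: ACCEPT

Derivation:
S₀ = ε-closure({0}) = {0,1,2,3,4,6,10}
'a' @ 1: {1,3,4,5,10}
'e' @ 2: {1,3,4,5,10}
'e' @ 3: {1,3,4,5,10}
'd' @ 4: {1,3,4,5,10}
'a' @ 5: {1,3,4,5,10}
'd' @ 6: {1,3,4,5,10}
'a' @ 7: {1,3,4,5,10}
'a' @ 8: {1,3,4,5,10}
'a' @ 9: {1,3,4,5,10}
'b' @ 10: {11}  (accept∈set)
final: {11}; accept 11 in set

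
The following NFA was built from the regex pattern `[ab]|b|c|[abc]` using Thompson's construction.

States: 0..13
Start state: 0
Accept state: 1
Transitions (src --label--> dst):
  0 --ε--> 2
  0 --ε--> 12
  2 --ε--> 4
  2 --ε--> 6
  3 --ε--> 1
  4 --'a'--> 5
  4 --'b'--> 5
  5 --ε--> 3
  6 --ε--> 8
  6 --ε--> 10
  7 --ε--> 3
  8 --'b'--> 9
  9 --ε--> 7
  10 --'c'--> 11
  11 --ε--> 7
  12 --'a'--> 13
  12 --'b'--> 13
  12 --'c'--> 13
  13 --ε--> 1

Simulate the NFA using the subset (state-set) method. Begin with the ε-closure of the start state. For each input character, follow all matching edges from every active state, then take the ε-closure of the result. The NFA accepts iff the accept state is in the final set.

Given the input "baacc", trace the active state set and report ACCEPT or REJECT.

Answer: REJECT

Steps:
start: ε-closure({0}) = {0,2,4,6,8,10,12}
'b' @ 1: {1,3,5,7,9,13}  [accepting]
'a' @ 2: {}  — no active states
rest 'acc' ignored (set empty)
end set {} — state 1 not in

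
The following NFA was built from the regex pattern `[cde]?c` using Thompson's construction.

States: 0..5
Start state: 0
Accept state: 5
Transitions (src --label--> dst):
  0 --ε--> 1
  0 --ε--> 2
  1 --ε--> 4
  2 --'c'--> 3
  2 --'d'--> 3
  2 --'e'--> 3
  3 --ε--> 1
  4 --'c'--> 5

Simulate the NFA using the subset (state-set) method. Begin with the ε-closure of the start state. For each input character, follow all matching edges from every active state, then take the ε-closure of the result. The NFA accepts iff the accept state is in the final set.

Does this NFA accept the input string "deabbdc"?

initial (ε-close {0}): {0,1,2,4}
'd' @ 1: {1,3,4}
'e' @ 2: {}  — dead — no transitions
rest 'abbdc' ignored (set empty)
final: {}; accept 5 not in set

Answer: REJECT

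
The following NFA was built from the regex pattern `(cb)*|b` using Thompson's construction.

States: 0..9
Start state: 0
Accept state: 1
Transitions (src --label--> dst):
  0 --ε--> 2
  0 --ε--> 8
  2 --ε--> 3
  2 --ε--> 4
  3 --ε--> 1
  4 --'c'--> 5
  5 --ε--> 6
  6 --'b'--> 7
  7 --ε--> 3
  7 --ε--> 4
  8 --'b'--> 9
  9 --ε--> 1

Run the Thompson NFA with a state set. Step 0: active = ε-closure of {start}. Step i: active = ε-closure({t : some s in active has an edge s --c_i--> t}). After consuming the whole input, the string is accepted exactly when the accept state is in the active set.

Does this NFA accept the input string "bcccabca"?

Answer: REJECT

Derivation:
initial (ε-close {0}): {0,1,2,3,4,8}
'b' @ 1: {1,9}  ✓accept
'c' @ 2: {}  — state set empty
rest 'ccabca' ignored (set empty)
final: {}; accept 1 not in set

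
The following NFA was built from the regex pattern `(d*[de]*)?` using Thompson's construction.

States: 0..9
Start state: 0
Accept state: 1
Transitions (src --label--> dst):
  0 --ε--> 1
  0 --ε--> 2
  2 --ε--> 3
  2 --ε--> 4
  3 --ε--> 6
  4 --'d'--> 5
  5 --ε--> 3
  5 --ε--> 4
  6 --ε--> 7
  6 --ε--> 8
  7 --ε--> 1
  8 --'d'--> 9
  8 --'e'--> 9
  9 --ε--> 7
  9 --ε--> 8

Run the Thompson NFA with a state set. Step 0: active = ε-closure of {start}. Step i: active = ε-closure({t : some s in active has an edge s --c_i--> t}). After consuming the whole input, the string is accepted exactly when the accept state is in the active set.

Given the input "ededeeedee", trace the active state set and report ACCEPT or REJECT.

Answer: ACCEPT

Steps:
S₀ = ε-closure({0}) = {0,1,2,3,4,6,7,8}
'e' @ 1: {1,7,8,9}  (accept∈set)
'd' @ 2: {1,7,8,9}  (accept∈set)
'e' @ 3: {1,7,8,9}  (accept∈set)
'd' @ 4: {1,7,8,9}  (accept∈set)
'e' @ 5: {1,7,8,9}  (accept∈set)
'e' @ 6: {1,7,8,9}  (accept∈set)
'e' @ 7: {1,7,8,9}  (accept∈set)
'd' @ 8: {1,7,8,9}  (accept∈set)
'e' @ 9: {1,7,8,9}  (accept∈set)
'e' @ 10: {1,7,8,9}  (accept∈set)
end set {1,7,8,9} — state 1 in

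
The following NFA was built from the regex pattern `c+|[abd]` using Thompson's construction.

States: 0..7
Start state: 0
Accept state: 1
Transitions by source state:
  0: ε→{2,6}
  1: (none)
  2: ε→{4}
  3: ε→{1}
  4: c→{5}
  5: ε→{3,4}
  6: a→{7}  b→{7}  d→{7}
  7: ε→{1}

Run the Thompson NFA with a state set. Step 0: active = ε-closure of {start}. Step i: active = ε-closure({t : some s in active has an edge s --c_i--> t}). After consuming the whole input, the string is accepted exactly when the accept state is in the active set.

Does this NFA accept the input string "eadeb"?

Answer: REJECT

Trace:
S₀ = ε-closure({0}) = {0,2,4,6}
'e' @ 1: {}  — state set empty
rest 'adeb' ignored (set empty)
after full input: {}  (accept=1 not in)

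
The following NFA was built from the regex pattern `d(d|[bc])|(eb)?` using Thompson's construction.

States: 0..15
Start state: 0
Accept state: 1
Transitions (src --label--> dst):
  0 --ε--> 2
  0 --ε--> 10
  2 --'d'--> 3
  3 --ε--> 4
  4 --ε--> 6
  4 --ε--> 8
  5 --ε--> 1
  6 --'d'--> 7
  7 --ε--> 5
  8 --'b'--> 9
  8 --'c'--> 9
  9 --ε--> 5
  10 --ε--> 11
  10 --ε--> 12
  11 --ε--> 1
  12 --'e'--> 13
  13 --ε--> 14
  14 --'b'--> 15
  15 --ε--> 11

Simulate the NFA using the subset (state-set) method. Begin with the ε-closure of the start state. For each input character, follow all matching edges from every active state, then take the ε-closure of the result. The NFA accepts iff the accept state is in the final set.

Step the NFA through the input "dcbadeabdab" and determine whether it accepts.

S₀ = ε-closure({0}) = {0,1,2,10,11,12}
'd' @ 1: {3,4,6,8}
'c' @ 2: {1,5,9}  [accepting]
'b' @ 3: {}  — state set empty
rest 'adeabdab' ignored (set empty)
final: {}; accept 1 not in set

Answer: REJECT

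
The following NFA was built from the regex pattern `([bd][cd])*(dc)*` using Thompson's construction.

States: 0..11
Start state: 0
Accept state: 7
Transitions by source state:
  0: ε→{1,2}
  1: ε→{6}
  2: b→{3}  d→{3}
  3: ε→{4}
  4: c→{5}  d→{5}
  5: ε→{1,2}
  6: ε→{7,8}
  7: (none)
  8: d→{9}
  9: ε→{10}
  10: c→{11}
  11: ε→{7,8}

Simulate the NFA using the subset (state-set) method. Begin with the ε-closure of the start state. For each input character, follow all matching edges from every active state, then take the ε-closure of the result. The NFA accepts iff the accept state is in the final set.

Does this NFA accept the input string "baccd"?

initial (ε-close {0}): {0,1,2,6,7,8}
'b' @ 1: {3,4}
'a' @ 2: {}  — dead — no transitions
rest 'ccd' ignored (set empty)
final: {}; accept 7 not in set

Answer: REJECT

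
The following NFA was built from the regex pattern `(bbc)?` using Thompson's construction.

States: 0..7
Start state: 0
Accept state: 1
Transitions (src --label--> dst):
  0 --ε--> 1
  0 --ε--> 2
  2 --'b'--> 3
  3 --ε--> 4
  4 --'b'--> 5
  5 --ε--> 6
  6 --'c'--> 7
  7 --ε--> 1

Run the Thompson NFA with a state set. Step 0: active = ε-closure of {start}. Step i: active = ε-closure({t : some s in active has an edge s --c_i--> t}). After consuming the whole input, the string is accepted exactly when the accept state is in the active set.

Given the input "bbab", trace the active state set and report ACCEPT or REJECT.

Answer: REJECT

Trace:
initial (ε-close {0}): {0,1,2}
'b' @ 1: {3,4}
'b' @ 2: {5,6}
'a' @ 3: {}  — dead — no transitions
rest 'b' ignored (set empty)
end set {} — state 1 not in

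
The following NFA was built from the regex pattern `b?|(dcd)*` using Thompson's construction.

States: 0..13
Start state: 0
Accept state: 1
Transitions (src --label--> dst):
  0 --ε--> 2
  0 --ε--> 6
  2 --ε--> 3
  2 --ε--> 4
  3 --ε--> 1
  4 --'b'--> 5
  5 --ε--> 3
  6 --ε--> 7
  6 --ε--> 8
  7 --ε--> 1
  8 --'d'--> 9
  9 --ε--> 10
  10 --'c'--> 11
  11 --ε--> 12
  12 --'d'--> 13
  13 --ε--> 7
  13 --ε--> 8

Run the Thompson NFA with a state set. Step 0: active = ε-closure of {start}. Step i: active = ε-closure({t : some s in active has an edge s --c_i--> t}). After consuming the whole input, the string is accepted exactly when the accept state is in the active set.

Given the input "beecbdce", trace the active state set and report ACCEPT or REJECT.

initial (ε-close {0}): {0,1,2,3,4,6,7,8}
'b' @ 1: {1,3,5}  [accepting]
'e' @ 2: {}  — no active states
rest 'ecbdce' ignored (set empty)
end set {} — state 1 not in

Answer: REJECT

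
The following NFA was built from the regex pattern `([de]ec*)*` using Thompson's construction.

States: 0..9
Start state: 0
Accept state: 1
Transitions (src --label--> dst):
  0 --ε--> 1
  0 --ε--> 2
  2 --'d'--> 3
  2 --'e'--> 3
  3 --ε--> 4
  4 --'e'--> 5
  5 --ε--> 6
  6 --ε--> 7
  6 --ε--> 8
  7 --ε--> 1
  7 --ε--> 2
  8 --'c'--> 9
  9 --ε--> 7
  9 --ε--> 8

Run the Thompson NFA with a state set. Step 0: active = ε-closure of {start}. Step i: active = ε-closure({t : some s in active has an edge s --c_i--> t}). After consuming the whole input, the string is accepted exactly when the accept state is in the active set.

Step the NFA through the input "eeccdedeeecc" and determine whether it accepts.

initial (ε-close {0}): {0,1,2}
'e' @ 1: {3,4}
'e' @ 2: {1,2,5,6,7,8}  [accepting]
'c' @ 3: {1,2,7,8,9}  [accepting]
'c' @ 4: {1,2,7,8,9}  [accepting]
'd' @ 5: {3,4}
'e' @ 6: {1,2,5,6,7,8}  [accepting]
'd' @ 7: {3,4}
'e' @ 8: {1,2,5,6,7,8}  [accepting]
'e' @ 9: {3,4}
'e' @ 10: {1,2,5,6,7,8}  [accepting]
'c' @ 11: {1,2,7,8,9}  [accepting]
'c' @ 12: {1,2,7,8,9}  [accepting]
after full input: {1,2,7,8,9}  (accept=1 in)

Answer: ACCEPT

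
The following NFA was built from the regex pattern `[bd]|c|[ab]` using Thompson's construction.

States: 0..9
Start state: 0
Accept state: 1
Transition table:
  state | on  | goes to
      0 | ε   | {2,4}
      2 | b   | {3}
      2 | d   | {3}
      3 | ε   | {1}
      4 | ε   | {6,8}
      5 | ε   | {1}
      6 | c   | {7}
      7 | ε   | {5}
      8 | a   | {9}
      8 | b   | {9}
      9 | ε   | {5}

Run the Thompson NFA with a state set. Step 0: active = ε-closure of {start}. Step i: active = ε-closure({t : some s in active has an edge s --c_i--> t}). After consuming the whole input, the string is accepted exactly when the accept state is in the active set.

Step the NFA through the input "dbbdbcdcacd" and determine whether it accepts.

S₀ = ε-closure({0}) = {0,2,4,6,8}
'd' @ 1: {1,3}  (accept∈set)
'b' @ 2: {}  — no active states
rest 'bdbcdcacd' ignored (set empty)
after full input: {}  (accept=1 not in)

Answer: REJECT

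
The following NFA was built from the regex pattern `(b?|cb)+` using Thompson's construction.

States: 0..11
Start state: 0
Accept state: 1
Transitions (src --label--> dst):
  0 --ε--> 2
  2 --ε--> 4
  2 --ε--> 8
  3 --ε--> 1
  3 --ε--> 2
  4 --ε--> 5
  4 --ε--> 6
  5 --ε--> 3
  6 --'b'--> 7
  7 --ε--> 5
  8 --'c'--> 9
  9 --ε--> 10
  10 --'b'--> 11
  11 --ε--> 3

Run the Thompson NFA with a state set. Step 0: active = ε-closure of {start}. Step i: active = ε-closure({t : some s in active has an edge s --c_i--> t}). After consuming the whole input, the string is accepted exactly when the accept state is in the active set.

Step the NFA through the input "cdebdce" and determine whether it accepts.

Answer: REJECT

Steps:
S₀ = ε-closure({0}) = {0,1,2,3,4,5,6,8}
'c' @ 1: {9,10}
'd' @ 2: {}  — no active states
rest 'ebdce' ignored (set empty)
after full input: {}  (accept=1 not in)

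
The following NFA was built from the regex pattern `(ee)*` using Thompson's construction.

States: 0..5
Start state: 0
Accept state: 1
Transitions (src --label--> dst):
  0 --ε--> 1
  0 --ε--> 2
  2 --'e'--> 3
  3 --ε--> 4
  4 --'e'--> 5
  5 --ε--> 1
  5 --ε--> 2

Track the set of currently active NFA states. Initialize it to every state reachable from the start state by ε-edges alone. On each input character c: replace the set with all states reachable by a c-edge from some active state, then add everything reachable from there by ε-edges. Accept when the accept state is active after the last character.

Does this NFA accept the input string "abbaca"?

Answer: REJECT

Steps:
start: ε-closure({0}) = {0,1,2}
'a' @ 1: {}  — state set empty
rest 'bbaca' ignored (set empty)
after full input: {}  (accept=1 not in)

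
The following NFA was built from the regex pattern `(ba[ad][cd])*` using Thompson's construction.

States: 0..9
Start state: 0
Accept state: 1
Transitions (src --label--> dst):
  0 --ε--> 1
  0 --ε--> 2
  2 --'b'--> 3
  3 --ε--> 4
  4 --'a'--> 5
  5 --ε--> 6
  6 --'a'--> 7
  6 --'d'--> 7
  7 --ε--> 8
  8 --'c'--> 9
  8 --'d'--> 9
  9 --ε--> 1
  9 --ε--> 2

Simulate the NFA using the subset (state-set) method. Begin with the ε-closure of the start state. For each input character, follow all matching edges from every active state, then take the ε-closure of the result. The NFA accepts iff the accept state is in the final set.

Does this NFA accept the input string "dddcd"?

S₀ = ε-closure({0}) = {0,1,2}
'd' @ 1: {}  — state set empty
rest 'ddcd' ignored (set empty)
final: {}; accept 1 not in set

Answer: REJECT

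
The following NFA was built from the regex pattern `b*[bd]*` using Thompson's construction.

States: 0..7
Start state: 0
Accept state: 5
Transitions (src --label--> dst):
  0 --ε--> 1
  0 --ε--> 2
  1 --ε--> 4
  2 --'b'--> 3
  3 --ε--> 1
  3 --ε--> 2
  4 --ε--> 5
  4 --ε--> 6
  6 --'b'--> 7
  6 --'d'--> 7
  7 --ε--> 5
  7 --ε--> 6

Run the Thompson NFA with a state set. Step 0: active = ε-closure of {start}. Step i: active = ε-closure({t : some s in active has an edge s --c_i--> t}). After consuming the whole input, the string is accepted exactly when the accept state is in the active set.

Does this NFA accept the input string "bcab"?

start: ε-closure({0}) = {0,1,2,4,5,6}
'b' @ 1: {1,2,3,4,5,6,7}  [accepting]
'c' @ 2: {}  — dead — no transitions
rest 'ab' ignored (set empty)
final: {}; accept 5 not in set

Answer: REJECT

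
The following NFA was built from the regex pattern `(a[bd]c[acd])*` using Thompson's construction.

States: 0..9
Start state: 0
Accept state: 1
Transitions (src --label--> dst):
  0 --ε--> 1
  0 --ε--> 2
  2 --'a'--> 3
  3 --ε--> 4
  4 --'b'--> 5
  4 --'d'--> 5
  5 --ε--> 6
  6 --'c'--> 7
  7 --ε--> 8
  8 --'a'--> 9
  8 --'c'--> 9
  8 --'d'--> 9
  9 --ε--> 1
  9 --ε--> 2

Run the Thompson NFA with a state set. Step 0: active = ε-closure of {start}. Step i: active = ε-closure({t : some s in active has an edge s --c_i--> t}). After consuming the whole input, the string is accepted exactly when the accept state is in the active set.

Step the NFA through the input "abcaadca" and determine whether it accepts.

initial (ε-close {0}): {0,1,2}
'a' @ 1: {3,4}
'b' @ 2: {5,6}
'c' @ 3: {7,8}
'a' @ 4: {1,2,9}  ✓accept
'a' @ 5: {3,4}
'd' @ 6: {5,6}
'c' @ 7: {7,8}
'a' @ 8: {1,2,9}  ✓accept
after full input: {1,2,9}  (accept=1 in)

Answer: ACCEPT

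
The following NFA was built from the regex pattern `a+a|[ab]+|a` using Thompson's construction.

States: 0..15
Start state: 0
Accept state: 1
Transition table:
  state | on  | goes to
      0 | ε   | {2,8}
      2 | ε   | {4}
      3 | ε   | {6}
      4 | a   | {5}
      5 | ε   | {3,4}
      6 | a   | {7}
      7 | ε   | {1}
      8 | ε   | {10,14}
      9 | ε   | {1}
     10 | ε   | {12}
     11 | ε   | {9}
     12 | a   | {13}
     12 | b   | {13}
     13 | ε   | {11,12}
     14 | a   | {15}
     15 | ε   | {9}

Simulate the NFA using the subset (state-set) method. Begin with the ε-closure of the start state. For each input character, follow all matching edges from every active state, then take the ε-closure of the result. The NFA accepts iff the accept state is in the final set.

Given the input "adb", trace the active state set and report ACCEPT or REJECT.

Answer: REJECT

Trace:
start: ε-closure({0}) = {0,2,4,8,10,12,14}
'a' @ 1: {1,3,4,5,6,9,11,12,13,15}  [accepting]
'd' @ 2: {}  — state set empty
rest 'b' ignored (set empty)
final: {}; accept 1 not in set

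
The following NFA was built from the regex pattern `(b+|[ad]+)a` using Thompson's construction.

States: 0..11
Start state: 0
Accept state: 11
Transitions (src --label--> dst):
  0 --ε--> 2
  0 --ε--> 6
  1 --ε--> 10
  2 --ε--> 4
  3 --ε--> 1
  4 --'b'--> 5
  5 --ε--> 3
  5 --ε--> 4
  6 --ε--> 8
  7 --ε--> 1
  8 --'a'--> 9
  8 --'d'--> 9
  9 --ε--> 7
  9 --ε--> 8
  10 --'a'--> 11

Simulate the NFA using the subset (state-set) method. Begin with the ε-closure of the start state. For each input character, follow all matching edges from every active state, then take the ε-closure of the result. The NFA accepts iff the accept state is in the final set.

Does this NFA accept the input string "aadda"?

initial (ε-close {0}): {0,2,4,6,8}
'a' @ 1: {1,7,8,9,10}
'a' @ 2: {1,7,8,9,10,11}  [accepting]
'd' @ 3: {1,7,8,9,10}
'd' @ 4: {1,7,8,9,10}
'a' @ 5: {1,7,8,9,10,11}  [accepting]
after full input: {1,7,8,9,10,11}  (accept=11 in)

Answer: ACCEPT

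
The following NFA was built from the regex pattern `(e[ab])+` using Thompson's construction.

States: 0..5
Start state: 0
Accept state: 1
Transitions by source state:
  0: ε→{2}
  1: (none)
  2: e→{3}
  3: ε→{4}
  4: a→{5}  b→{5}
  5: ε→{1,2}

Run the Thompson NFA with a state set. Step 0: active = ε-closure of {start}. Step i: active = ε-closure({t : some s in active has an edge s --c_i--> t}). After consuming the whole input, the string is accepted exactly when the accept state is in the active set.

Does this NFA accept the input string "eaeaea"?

initial (ε-close {0}): {0,2}
'e' @ 1: {3,4}
'a' @ 2: {1,2,5}  ✓accept
'e' @ 3: {3,4}
'a' @ 4: {1,2,5}  ✓accept
'e' @ 5: {3,4}
'a' @ 6: {1,2,5}  ✓accept
end set {1,2,5} — state 1 in

Answer: ACCEPT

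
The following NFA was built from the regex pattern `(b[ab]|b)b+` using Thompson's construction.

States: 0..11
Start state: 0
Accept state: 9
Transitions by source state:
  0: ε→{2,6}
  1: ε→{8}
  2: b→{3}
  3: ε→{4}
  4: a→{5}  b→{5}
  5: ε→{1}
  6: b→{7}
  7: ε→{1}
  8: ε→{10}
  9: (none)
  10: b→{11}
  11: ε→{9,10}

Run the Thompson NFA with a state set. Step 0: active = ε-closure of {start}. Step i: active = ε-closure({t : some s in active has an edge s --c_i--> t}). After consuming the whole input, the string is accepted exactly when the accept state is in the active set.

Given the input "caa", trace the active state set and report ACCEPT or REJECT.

Answer: REJECT

Derivation:
start: ε-closure({0}) = {0,2,6}
'c' @ 1: {}  — state set empty
rest 'aa' ignored (set empty)
after full input: {}  (accept=9 not in)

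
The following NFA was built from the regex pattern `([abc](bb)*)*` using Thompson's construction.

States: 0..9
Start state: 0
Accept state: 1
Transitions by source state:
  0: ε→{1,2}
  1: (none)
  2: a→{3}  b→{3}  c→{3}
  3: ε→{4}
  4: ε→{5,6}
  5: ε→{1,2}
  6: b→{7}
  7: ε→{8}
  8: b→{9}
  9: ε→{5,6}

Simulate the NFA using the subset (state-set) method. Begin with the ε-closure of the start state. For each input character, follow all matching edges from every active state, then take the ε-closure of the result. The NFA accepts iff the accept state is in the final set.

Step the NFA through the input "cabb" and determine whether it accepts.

Answer: ACCEPT

Steps:
initial (ε-close {0}): {0,1,2}
'c' @ 1: {1,2,3,4,5,6}  [accepting]
'a' @ 2: {1,2,3,4,5,6}  [accepting]
'b' @ 3: {1,2,3,4,5,6,7,8}  [accepting]
'b' @ 4: {1,2,3,4,5,6,7,8,9}  [accepting]
after full input: {1,2,3,4,5,6,7,8,9}  (accept=1 in)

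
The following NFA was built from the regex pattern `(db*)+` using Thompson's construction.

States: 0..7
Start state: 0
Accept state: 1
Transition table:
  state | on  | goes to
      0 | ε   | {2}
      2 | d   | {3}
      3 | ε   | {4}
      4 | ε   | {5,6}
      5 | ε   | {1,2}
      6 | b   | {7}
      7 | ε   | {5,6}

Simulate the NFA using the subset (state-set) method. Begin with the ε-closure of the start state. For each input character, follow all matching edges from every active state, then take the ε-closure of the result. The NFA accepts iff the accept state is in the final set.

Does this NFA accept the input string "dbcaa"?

Answer: REJECT

Derivation:
S₀ = ε-closure({0}) = {0,2}
'd' @ 1: {1,2,3,4,5,6}  (accept∈set)
'b' @ 2: {1,2,5,6,7}  (accept∈set)
'c' @ 3: {}  — dead — no transitions
rest 'aa' ignored (set empty)
after full input: {}  (accept=1 not in)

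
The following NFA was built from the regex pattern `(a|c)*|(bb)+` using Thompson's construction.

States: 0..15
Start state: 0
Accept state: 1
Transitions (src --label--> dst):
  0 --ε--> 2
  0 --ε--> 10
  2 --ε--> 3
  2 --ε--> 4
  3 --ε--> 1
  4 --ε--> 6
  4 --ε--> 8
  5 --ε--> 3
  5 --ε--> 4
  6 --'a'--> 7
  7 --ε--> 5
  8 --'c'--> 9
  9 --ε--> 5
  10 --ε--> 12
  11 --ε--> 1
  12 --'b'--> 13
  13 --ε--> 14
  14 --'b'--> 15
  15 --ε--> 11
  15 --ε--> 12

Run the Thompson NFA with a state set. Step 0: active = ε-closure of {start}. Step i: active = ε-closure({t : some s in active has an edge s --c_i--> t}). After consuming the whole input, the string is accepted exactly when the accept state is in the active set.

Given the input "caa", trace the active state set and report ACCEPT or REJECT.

start: ε-closure({0}) = {0,1,2,3,4,6,8,10,12}
'c' @ 1: {1,3,4,5,6,8,9}  ✓accept
'a' @ 2: {1,3,4,5,6,7,8}  ✓accept
'a' @ 3: {1,3,4,5,6,7,8}  ✓accept
end set {1,3,4,5,6,7,8} — state 1 in

Answer: ACCEPT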